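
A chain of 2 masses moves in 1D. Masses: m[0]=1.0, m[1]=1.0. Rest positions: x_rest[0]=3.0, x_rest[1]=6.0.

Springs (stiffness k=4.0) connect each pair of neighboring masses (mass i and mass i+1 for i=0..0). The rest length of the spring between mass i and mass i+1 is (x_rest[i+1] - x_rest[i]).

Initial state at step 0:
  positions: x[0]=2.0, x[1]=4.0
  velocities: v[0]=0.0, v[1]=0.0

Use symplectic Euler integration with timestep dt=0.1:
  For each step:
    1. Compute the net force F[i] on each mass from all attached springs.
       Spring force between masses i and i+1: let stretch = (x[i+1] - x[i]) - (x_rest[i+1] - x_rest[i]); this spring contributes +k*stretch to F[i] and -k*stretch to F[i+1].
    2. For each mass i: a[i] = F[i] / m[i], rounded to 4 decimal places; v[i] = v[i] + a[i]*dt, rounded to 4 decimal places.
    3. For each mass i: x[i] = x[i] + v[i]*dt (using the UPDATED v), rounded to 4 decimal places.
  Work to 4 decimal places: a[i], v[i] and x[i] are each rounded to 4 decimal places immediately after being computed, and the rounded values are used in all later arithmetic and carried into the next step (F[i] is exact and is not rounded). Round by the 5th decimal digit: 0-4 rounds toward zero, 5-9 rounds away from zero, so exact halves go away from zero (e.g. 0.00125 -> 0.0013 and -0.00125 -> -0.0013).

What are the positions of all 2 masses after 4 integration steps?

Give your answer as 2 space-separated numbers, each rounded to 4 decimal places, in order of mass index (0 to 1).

Step 0: x=[2.0000 4.0000] v=[0.0000 0.0000]
Step 1: x=[1.9600 4.0400] v=[-0.4000 0.4000]
Step 2: x=[1.8832 4.1168] v=[-0.7680 0.7680]
Step 3: x=[1.7757 4.2243] v=[-1.0746 1.0746]
Step 4: x=[1.6462 4.3538] v=[-1.2952 1.2952]

Answer: 1.6462 4.3538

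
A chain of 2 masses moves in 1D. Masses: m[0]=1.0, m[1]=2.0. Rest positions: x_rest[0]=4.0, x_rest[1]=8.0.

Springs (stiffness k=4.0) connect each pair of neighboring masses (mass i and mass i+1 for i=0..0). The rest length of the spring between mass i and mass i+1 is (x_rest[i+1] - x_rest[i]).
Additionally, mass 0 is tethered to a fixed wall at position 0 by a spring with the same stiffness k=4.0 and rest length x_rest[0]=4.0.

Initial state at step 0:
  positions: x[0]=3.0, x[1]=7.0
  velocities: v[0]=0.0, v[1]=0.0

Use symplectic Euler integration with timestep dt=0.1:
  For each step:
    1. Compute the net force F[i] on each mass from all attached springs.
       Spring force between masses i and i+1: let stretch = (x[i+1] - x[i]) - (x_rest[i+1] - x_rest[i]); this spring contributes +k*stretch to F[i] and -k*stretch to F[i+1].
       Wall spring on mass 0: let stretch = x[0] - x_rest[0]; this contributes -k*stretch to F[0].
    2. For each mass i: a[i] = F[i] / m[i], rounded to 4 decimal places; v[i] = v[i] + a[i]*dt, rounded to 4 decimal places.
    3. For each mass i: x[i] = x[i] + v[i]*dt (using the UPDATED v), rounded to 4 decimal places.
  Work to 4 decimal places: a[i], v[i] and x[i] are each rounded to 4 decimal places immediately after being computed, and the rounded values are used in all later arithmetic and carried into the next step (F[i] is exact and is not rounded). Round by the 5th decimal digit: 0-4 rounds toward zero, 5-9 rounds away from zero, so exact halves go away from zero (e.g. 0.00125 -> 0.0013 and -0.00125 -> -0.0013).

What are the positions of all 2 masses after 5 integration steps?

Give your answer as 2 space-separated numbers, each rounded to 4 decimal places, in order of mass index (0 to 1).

Step 0: x=[3.0000 7.0000] v=[0.0000 0.0000]
Step 1: x=[3.0400 7.0000] v=[0.4000 0.0000]
Step 2: x=[3.1168 7.0008] v=[0.7680 0.0080]
Step 3: x=[3.2243 7.0039] v=[1.0749 0.0312]
Step 4: x=[3.3540 7.0114] v=[1.2970 0.0753]
Step 5: x=[3.4958 7.0258] v=[1.4184 0.1438]

Answer: 3.4958 7.0258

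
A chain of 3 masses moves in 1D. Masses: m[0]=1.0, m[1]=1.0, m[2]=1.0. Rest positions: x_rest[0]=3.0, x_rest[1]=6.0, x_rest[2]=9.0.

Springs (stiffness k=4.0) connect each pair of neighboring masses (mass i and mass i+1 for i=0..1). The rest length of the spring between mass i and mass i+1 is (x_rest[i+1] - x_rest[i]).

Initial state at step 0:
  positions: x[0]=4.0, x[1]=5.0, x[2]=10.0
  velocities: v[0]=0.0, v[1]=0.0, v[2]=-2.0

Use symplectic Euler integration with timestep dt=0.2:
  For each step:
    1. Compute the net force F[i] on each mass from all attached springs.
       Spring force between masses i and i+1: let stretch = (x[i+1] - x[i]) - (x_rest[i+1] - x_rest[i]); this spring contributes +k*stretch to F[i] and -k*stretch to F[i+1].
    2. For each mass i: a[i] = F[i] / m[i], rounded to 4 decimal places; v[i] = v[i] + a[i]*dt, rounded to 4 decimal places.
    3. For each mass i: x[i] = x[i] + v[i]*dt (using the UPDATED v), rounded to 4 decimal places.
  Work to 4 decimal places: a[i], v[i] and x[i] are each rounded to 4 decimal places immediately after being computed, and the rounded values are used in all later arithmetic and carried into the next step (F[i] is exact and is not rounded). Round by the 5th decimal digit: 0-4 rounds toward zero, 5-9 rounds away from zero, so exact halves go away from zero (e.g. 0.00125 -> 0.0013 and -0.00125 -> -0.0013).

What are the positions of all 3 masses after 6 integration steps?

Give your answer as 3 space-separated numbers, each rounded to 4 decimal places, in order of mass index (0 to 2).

Answer: 2.8828 5.5115 8.2057

Derivation:
Step 0: x=[4.0000 5.0000 10.0000] v=[0.0000 0.0000 -2.0000]
Step 1: x=[3.6800 5.6400 9.2800] v=[-1.6000 3.2000 -3.6000]
Step 2: x=[3.1936 6.5488 8.4576] v=[-2.4320 4.5440 -4.1120]
Step 3: x=[2.7640 7.2262 7.8098] v=[-2.1478 3.3869 -3.2390]
Step 4: x=[2.5684 7.2830 7.5486] v=[-0.9780 0.2840 -1.3059]
Step 5: x=[2.6471 6.6280 7.7249] v=[0.3937 -3.2752 0.8816]
Step 6: x=[2.8828 5.5115 8.2057] v=[1.1784 -5.5824 2.4041]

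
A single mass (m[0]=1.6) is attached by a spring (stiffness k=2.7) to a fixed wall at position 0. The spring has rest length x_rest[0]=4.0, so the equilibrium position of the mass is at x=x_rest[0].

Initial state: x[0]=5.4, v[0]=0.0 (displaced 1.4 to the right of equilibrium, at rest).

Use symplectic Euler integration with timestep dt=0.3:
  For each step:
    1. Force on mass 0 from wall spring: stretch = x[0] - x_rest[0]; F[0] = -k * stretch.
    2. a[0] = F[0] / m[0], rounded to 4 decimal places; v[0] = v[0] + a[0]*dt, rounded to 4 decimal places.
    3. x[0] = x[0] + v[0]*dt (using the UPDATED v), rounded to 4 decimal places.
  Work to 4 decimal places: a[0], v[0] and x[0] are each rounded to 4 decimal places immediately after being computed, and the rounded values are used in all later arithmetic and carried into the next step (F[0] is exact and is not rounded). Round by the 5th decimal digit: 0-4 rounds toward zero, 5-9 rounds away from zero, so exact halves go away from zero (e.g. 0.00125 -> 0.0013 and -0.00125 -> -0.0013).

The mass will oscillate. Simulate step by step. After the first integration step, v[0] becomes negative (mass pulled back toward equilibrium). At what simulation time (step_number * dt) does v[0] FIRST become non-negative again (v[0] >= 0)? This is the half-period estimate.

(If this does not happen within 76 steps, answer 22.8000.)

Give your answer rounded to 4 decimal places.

Answer: 2.7000

Derivation:
Step 0: x=[5.4000] v=[0.0000]
Step 1: x=[5.1874] v=[-0.7088]
Step 2: x=[4.7944] v=[-1.3099]
Step 3: x=[4.2808] v=[-1.7121]
Step 4: x=[3.7245] v=[-1.8543]
Step 5: x=[3.2101] v=[-1.7148]
Step 6: x=[2.8156] v=[-1.3149]
Step 7: x=[2.6010] v=[-0.7153]
Step 8: x=[2.5989] v=[-0.0071]
Step 9: x=[2.8096] v=[0.7022]
First v>=0 after going negative at step 9, time=2.7000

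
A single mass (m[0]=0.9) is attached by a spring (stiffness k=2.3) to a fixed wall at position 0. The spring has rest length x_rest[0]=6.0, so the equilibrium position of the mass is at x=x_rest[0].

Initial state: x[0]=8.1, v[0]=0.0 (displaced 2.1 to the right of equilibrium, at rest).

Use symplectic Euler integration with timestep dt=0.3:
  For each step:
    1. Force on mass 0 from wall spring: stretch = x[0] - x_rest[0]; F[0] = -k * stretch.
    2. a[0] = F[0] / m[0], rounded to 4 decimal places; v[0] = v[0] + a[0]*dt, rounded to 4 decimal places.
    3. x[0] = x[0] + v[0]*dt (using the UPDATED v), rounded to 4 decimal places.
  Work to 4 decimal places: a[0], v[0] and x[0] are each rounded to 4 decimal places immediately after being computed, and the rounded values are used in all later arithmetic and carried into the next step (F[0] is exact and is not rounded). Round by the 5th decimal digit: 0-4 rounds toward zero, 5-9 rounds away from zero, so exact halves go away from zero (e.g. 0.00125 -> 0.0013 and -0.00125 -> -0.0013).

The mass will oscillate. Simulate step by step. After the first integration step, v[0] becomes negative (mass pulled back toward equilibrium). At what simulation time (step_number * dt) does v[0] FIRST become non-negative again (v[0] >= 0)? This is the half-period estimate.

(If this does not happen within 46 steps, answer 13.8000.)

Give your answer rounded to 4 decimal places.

Step 0: x=[8.1000] v=[0.0000]
Step 1: x=[7.6170] v=[-1.6100]
Step 2: x=[6.7621] v=[-2.8497]
Step 3: x=[5.7319] v=[-3.4340]
Step 4: x=[4.7634] v=[-3.2285]
Step 5: x=[4.0793] v=[-2.2804]
Step 6: x=[3.8369] v=[-0.8079]
Step 7: x=[4.0921] v=[0.8505]
First v>=0 after going negative at step 7, time=2.1000

Answer: 2.1000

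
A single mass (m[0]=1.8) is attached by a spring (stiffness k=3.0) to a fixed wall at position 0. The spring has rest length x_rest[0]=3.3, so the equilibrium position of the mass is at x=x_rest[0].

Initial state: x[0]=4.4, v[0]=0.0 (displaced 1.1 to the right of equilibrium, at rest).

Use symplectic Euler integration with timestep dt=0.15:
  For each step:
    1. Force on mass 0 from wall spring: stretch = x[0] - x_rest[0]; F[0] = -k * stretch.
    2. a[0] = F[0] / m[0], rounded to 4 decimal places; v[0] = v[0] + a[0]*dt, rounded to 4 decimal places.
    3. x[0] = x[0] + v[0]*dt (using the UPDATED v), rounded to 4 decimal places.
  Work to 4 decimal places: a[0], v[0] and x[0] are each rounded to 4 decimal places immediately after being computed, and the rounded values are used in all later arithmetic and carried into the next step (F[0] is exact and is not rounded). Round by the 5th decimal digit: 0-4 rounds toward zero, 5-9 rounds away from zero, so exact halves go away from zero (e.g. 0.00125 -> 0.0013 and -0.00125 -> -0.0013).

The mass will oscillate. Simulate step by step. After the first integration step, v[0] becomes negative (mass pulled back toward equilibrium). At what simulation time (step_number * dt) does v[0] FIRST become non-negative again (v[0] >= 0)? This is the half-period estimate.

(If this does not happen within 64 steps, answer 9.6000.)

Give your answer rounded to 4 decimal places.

Step 0: x=[4.4000] v=[0.0000]
Step 1: x=[4.3588] v=[-0.2750]
Step 2: x=[4.2778] v=[-0.5397]
Step 3: x=[4.1602] v=[-0.7842]
Step 4: x=[4.0103] v=[-0.9993]
Step 5: x=[3.8338] v=[-1.1769]
Step 6: x=[3.6372] v=[-1.3104]
Step 7: x=[3.4280] v=[-1.3947]
Step 8: x=[3.2140] v=[-1.4267]
Step 9: x=[3.0032] v=[-1.4052]
Step 10: x=[2.8036] v=[-1.3310]
Step 11: x=[2.6226] v=[-1.2069]
Step 12: x=[2.4670] v=[-1.0376]
Step 13: x=[2.3426] v=[-0.8294]
Step 14: x=[2.2541] v=[-0.5900]
Step 15: x=[2.2048] v=[-0.3285]
Step 16: x=[2.1966] v=[-0.0547]
Step 17: x=[2.2298] v=[0.2212]
First v>=0 after going negative at step 17, time=2.5500

Answer: 2.5500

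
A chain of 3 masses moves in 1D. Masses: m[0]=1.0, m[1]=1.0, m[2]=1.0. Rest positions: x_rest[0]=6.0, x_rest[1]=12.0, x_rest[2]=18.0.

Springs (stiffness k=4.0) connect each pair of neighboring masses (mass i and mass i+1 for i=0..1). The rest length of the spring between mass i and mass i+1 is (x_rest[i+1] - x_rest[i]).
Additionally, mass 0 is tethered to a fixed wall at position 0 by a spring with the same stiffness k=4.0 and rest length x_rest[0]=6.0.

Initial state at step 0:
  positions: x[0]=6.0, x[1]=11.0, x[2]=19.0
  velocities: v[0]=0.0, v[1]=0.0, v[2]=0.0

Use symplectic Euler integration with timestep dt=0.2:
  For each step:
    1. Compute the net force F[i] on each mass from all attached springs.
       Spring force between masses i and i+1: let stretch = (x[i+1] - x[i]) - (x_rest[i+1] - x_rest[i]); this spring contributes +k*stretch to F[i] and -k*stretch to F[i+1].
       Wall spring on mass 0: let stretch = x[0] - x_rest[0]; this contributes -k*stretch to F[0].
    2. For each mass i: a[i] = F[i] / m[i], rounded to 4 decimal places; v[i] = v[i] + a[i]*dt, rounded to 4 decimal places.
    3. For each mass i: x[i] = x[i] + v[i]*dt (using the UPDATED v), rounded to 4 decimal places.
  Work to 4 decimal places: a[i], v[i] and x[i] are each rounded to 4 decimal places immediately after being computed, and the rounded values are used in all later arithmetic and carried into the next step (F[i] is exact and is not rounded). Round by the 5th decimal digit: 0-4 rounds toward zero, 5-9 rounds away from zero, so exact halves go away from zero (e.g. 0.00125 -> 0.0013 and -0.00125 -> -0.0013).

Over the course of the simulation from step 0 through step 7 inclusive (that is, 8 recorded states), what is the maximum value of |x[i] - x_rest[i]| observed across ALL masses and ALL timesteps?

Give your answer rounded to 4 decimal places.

Step 0: x=[6.0000 11.0000 19.0000] v=[0.0000 0.0000 0.0000]
Step 1: x=[5.8400 11.4800 18.6800] v=[-0.8000 2.4000 -1.6000]
Step 2: x=[5.6480 12.2096 18.1680] v=[-0.9600 3.6480 -2.5600]
Step 3: x=[5.6022 12.8427 17.6627] v=[-0.2291 3.1654 -2.5267]
Step 4: x=[5.8185 13.0885 17.3462] v=[1.0815 1.2290 -1.5827]
Step 5: x=[6.2670 12.8523 17.3084] v=[2.2427 -1.1808 -0.1889]
Step 6: x=[6.7665 12.2755 17.5176] v=[2.4973 -2.8842 1.0462]
Step 7: x=[7.0648 11.6560 17.8481] v=[1.4913 -3.0977 1.6525]
Max displacement = 1.0885

Answer: 1.0885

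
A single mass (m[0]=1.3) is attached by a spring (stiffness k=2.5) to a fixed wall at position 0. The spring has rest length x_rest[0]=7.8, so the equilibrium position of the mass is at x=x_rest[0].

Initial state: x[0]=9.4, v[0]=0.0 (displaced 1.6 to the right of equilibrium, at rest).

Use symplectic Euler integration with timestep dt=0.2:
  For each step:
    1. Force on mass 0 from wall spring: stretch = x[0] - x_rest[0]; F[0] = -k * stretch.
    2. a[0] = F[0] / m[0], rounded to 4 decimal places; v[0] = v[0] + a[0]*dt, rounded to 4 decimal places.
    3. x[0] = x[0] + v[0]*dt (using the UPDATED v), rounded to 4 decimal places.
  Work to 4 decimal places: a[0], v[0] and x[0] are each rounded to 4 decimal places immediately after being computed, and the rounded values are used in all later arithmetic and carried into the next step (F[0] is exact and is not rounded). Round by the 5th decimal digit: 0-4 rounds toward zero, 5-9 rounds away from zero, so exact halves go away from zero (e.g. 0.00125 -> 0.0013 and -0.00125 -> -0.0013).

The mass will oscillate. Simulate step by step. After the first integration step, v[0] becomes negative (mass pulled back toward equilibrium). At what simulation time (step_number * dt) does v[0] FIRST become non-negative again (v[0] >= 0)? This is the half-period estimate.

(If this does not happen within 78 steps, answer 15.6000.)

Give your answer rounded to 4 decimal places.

Step 0: x=[9.4000] v=[0.0000]
Step 1: x=[9.2769] v=[-0.6154]
Step 2: x=[9.0402] v=[-1.1834]
Step 3: x=[8.7081] v=[-1.6604]
Step 4: x=[8.3062] v=[-2.0097]
Step 5: x=[7.8653] v=[-2.2044]
Step 6: x=[7.4194] v=[-2.2295]
Step 7: x=[7.0028] v=[-2.0831]
Step 8: x=[6.6475] v=[-1.7765]
Step 9: x=[6.3809] v=[-1.3332]
Step 10: x=[6.2234] v=[-0.7874]
Step 11: x=[6.1872] v=[-0.1810]
Step 12: x=[6.2751] v=[0.4393]
First v>=0 after going negative at step 12, time=2.4000

Answer: 2.4000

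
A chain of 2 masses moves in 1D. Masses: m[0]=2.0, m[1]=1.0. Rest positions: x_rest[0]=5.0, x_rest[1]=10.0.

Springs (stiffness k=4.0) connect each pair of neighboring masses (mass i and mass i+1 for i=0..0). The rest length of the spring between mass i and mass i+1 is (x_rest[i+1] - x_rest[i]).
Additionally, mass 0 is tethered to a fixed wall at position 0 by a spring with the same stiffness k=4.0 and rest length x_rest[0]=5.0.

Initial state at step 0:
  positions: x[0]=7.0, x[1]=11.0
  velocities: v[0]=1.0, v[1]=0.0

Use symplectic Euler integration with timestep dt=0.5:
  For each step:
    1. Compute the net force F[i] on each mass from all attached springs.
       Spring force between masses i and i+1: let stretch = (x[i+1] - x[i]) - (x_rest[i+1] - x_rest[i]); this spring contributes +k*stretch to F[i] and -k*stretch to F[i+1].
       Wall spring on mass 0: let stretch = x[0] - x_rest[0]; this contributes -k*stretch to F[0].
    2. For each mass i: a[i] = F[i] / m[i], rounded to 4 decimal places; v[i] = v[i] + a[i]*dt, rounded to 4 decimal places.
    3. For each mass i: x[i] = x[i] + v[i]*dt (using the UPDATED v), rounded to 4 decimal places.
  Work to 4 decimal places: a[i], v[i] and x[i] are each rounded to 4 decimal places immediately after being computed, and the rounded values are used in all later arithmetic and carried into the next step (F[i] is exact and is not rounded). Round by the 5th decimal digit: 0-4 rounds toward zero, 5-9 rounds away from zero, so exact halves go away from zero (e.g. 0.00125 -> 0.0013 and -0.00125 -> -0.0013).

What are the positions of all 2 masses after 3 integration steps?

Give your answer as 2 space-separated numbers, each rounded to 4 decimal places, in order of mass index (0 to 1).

Answer: 5.0000 10.0000

Derivation:
Step 0: x=[7.0000 11.0000] v=[1.0000 0.0000]
Step 1: x=[6.0000 12.0000] v=[-2.0000 2.0000]
Step 2: x=[5.0000 12.0000] v=[-2.0000 0.0000]
Step 3: x=[5.0000 10.0000] v=[0.0000 -4.0000]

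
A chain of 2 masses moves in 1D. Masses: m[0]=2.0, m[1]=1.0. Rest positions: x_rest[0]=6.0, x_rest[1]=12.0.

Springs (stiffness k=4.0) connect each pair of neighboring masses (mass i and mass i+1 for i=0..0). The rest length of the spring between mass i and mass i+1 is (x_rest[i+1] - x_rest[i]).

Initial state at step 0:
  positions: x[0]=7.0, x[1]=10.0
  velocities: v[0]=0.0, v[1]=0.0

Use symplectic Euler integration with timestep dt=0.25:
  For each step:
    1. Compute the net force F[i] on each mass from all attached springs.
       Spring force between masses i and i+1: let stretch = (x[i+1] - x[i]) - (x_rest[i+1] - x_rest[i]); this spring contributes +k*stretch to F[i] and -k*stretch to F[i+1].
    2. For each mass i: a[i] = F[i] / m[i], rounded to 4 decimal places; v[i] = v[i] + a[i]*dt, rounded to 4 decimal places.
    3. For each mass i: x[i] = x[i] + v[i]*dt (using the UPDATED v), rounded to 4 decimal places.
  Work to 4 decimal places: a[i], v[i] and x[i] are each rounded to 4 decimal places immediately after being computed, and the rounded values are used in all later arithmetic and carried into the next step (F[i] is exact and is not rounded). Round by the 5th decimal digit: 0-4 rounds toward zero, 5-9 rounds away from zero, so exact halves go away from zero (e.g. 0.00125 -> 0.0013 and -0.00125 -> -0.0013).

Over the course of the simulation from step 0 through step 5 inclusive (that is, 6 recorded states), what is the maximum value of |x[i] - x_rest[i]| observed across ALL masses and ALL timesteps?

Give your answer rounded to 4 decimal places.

Answer: 2.0182

Derivation:
Step 0: x=[7.0000 10.0000] v=[0.0000 0.0000]
Step 1: x=[6.6250 10.7500] v=[-1.5000 3.0000]
Step 2: x=[6.0156 11.9688] v=[-2.4375 4.8750]
Step 3: x=[5.4004 13.1993] v=[-2.4609 4.9218]
Step 4: x=[5.0100 13.9800] v=[-1.5615 3.1229]
Step 5: x=[4.9909 14.0182] v=[-0.0765 0.1529]
Max displacement = 2.0182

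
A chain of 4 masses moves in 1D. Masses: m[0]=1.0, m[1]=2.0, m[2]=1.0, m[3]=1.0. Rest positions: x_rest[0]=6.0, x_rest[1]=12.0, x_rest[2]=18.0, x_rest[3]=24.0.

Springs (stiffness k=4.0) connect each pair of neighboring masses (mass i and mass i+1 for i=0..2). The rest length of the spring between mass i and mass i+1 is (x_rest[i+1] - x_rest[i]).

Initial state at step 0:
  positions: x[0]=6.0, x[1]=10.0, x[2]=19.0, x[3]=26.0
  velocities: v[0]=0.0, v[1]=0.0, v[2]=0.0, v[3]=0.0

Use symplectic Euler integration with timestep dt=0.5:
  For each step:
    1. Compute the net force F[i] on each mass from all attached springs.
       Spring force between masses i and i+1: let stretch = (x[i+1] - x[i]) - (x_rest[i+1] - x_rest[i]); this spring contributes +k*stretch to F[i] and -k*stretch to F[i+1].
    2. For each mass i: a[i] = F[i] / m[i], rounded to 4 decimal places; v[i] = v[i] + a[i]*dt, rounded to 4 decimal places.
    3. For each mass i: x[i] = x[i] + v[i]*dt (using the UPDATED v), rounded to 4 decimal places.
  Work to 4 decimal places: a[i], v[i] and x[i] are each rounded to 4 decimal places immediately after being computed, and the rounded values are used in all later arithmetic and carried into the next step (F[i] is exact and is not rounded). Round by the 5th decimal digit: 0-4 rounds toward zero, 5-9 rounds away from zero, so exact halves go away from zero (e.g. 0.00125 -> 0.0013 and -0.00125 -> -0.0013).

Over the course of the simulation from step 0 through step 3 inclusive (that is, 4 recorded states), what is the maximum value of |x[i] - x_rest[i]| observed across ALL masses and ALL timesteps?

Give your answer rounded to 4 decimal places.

Answer: 2.5000

Derivation:
Step 0: x=[6.0000 10.0000 19.0000 26.0000] v=[0.0000 0.0000 0.0000 0.0000]
Step 1: x=[4.0000 12.5000 17.0000 25.0000] v=[-4.0000 5.0000 -4.0000 -2.0000]
Step 2: x=[4.5000 13.0000 18.5000 22.0000] v=[1.0000 1.0000 3.0000 -6.0000]
Step 3: x=[7.5000 12.0000 18.0000 21.5000] v=[6.0000 -2.0000 -1.0000 -1.0000]
Max displacement = 2.5000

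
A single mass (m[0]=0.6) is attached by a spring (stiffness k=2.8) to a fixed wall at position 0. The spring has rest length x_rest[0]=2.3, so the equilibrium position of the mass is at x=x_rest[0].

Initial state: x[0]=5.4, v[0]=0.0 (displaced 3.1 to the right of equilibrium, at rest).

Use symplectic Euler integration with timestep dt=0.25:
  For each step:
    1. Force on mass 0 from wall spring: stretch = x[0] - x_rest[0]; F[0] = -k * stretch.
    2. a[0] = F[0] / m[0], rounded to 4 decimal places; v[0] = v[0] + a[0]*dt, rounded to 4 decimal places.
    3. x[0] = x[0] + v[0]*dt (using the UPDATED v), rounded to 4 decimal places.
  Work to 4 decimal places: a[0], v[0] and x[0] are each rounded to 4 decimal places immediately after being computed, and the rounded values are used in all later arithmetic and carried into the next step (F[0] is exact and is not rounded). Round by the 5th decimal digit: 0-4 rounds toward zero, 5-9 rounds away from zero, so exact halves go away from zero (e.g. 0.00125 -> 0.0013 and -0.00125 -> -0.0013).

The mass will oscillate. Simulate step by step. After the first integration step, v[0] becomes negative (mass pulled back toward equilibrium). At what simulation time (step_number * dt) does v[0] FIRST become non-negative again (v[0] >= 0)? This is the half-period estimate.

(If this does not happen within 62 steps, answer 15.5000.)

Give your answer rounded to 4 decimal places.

Step 0: x=[5.4000] v=[0.0000]
Step 1: x=[4.4958] v=[-3.6167]
Step 2: x=[2.9512] v=[-6.1785]
Step 3: x=[1.2167] v=[-6.9382]
Step 4: x=[-0.2019] v=[-5.6744]
Step 5: x=[-0.8908] v=[-2.7555]
Step 6: x=[-0.6490] v=[0.9671]
First v>=0 after going negative at step 6, time=1.5000

Answer: 1.5000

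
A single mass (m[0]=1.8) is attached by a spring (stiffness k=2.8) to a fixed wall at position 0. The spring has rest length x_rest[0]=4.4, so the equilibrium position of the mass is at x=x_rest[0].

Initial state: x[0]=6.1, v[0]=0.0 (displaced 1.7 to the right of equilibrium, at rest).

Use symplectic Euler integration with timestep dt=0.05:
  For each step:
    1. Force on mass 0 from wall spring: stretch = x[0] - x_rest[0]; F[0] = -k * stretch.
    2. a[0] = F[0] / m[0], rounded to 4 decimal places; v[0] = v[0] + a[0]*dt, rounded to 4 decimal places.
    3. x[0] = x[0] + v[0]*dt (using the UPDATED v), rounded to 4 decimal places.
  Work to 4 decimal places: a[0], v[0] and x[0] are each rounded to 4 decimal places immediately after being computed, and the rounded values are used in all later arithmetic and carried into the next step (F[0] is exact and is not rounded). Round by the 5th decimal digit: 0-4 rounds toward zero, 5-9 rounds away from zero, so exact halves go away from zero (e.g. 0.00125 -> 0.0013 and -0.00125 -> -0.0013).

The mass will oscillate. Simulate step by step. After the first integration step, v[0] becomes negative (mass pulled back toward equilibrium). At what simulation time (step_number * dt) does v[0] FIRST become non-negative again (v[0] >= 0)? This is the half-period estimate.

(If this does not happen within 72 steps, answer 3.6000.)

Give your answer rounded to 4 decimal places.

Answer: 2.5500

Derivation:
Step 0: x=[6.1000] v=[0.0000]
Step 1: x=[6.0934] v=[-0.1322]
Step 2: x=[6.0802] v=[-0.2639]
Step 3: x=[6.0605] v=[-0.3946]
Step 4: x=[6.0343] v=[-0.5238]
Step 5: x=[6.0018] v=[-0.6509]
Step 6: x=[5.9630] v=[-0.7755]
Step 7: x=[5.9181] v=[-0.8971]
Step 8: x=[5.8673] v=[-1.0152]
Step 9: x=[5.8108] v=[-1.1293]
Step 10: x=[5.7489] v=[-1.2390]
Step 11: x=[5.6817] v=[-1.3439]
Step 12: x=[5.6095] v=[-1.4436]
Step 13: x=[5.5326] v=[-1.5377]
Step 14: x=[5.4513] v=[-1.6258]
Step 15: x=[5.3659] v=[-1.7076]
Step 16: x=[5.2768] v=[-1.7827]
Step 17: x=[5.1843] v=[-1.8509]
Step 18: x=[5.0887] v=[-1.9119]
Step 19: x=[4.9904] v=[-1.9655]
Step 20: x=[4.8898] v=[-2.0114]
Step 21: x=[4.7873] v=[-2.0495]
Step 22: x=[4.6833] v=[-2.0796]
Step 23: x=[4.5782] v=[-2.1016]
Step 24: x=[4.4724] v=[-2.1155]
Step 25: x=[4.3663] v=[-2.1211]
Step 26: x=[4.2604] v=[-2.1185]
Step 27: x=[4.1550] v=[-2.1076]
Step 28: x=[4.0506] v=[-2.0885]
Step 29: x=[3.9475] v=[-2.0613]
Step 30: x=[3.8462] v=[-2.0261]
Step 31: x=[3.7471] v=[-1.9830]
Step 32: x=[3.6505] v=[-1.9322]
Step 33: x=[3.5568] v=[-1.8739]
Step 34: x=[3.4664] v=[-1.8083]
Step 35: x=[3.3796] v=[-1.7357]
Step 36: x=[3.2968] v=[-1.6563]
Step 37: x=[3.2183] v=[-1.5705]
Step 38: x=[3.1444] v=[-1.4786]
Step 39: x=[3.0754] v=[-1.3809]
Step 40: x=[3.0115] v=[-1.2779]
Step 41: x=[2.9530] v=[-1.1699]
Step 42: x=[2.9001] v=[-1.0574]
Step 43: x=[2.8531] v=[-0.9407]
Step 44: x=[2.8121] v=[-0.8204]
Step 45: x=[2.7773] v=[-0.6969]
Step 46: x=[2.7488] v=[-0.5707]
Step 47: x=[2.7267] v=[-0.4423]
Step 48: x=[2.7111] v=[-0.3122]
Step 49: x=[2.7021] v=[-0.1808]
Step 50: x=[2.6997] v=[-0.0487]
Step 51: x=[2.7039] v=[0.0835]
First v>=0 after going negative at step 51, time=2.5500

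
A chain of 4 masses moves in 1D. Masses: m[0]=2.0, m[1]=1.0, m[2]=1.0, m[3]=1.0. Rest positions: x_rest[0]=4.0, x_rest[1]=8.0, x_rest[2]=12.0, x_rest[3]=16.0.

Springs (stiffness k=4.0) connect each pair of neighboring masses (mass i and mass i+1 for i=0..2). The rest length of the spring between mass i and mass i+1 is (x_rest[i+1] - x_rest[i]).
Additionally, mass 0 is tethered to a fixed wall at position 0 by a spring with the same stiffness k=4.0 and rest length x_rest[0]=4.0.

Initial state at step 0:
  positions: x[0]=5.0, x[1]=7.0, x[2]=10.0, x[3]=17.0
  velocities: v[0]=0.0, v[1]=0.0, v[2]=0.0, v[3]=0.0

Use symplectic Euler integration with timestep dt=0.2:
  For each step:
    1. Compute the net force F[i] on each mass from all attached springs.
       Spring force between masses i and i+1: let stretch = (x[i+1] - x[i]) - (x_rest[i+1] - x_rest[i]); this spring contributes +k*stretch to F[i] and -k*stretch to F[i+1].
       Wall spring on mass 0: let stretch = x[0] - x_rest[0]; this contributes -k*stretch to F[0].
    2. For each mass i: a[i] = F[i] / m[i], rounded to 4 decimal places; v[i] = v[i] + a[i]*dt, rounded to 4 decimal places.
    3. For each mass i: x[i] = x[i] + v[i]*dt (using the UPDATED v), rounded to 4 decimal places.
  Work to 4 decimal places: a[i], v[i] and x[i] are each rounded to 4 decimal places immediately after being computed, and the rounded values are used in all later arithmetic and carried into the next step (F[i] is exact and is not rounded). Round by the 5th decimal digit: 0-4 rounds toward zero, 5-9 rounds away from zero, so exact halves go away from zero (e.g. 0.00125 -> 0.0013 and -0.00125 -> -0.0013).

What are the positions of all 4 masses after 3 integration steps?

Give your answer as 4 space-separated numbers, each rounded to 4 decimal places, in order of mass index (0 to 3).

Step 0: x=[5.0000 7.0000 10.0000 17.0000] v=[0.0000 0.0000 0.0000 0.0000]
Step 1: x=[4.7600 7.1600 10.6400 16.5200] v=[-1.2000 0.8000 3.2000 -2.4000]
Step 2: x=[4.3312 7.4928 11.6640 15.7392] v=[-2.1440 1.6640 5.1200 -3.9040]
Step 3: x=[3.8088 7.9871 12.6726 14.9464] v=[-2.6118 2.4717 5.0432 -3.9642]

Answer: 3.8088 7.9871 12.6726 14.9464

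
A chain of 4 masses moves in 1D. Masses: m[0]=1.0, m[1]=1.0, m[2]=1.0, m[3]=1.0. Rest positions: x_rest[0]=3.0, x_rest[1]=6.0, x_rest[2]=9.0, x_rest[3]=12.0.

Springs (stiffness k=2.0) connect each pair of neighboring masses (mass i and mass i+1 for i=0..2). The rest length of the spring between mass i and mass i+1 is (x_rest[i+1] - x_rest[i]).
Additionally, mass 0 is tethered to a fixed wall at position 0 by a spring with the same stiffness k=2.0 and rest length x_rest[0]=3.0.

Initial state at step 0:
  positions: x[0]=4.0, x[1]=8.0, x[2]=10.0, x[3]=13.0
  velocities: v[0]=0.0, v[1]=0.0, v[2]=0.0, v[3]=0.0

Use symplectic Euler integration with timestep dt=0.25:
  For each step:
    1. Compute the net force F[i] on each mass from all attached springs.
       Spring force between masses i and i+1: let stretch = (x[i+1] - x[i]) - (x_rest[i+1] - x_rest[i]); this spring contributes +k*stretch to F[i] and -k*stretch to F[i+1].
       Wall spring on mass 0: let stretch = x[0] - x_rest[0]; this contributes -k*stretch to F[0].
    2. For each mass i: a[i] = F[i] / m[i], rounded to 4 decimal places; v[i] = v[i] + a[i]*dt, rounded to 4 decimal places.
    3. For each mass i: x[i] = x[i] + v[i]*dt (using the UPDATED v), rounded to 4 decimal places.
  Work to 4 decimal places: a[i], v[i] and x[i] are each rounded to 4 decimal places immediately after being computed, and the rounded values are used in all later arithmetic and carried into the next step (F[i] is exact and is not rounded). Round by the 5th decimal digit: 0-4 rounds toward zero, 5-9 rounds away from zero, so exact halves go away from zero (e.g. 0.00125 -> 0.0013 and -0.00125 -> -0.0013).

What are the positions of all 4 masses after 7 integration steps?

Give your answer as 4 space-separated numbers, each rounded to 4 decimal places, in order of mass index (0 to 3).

Answer: 2.6109 6.1408 9.7109 13.5581

Derivation:
Step 0: x=[4.0000 8.0000 10.0000 13.0000] v=[0.0000 0.0000 0.0000 0.0000]
Step 1: x=[4.0000 7.7500 10.1250 13.0000] v=[0.0000 -1.0000 0.5000 0.0000]
Step 2: x=[3.9688 7.3281 10.3125 13.0156] v=[-0.1250 -1.6875 0.7500 0.0625]
Step 3: x=[3.8614 6.8594 10.4649 13.0684] v=[-0.4298 -1.8750 0.6094 0.2110]
Step 4: x=[3.6460 6.4666 10.4920 13.1707] v=[-0.8615 -1.5713 0.1084 0.4093]
Step 5: x=[3.3275 6.2244 10.3508 13.3132] v=[-1.2742 -0.9689 -0.5650 0.5700]
Step 6: x=[2.9551 6.1359 10.0641 13.4604] v=[-1.4895 -0.3542 -1.1470 0.5888]
Step 7: x=[2.6109 6.1408 9.7109 13.5581] v=[-1.3767 0.0195 -1.4130 0.3907]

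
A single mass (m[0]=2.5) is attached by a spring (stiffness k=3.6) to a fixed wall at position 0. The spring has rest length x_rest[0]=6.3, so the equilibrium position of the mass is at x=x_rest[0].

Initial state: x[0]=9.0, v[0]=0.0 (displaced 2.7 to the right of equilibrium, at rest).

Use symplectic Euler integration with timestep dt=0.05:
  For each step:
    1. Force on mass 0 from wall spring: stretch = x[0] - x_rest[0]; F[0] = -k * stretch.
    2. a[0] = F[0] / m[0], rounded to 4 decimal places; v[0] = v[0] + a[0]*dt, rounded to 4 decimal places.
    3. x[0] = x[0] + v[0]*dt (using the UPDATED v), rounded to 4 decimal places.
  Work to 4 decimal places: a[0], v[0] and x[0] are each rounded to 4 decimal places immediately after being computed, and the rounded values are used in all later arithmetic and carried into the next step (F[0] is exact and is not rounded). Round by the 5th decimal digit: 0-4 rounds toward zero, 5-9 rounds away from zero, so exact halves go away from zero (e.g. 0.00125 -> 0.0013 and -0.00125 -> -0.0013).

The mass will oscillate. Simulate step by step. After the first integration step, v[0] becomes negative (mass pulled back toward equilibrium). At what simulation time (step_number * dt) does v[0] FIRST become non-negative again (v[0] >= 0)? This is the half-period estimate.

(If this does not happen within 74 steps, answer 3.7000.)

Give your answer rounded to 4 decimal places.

Step 0: x=[9.0000] v=[0.0000]
Step 1: x=[8.9903] v=[-0.1944]
Step 2: x=[8.9709] v=[-0.3881]
Step 3: x=[8.9419] v=[-0.5804]
Step 4: x=[8.9034] v=[-0.7706]
Step 5: x=[8.8555] v=[-0.9580]
Step 6: x=[8.7984] v=[-1.1420]
Step 7: x=[8.7323] v=[-1.3219]
Step 8: x=[8.6575] v=[-1.4970]
Step 9: x=[8.5742] v=[-1.6667]
Step 10: x=[8.4827] v=[-1.8304]
Step 11: x=[8.3833] v=[-1.9876]
Step 12: x=[8.2764] v=[-2.1376]
Step 13: x=[8.1624] v=[-2.2799]
Step 14: x=[8.0417] v=[-2.4140]
Step 15: x=[7.9147] v=[-2.5394]
Step 16: x=[7.7819] v=[-2.6557]
Step 17: x=[7.6438] v=[-2.7624]
Step 18: x=[7.5008] v=[-2.8592]
Step 19: x=[7.3535] v=[-2.9457]
Step 20: x=[7.2024] v=[-3.0216]
Step 21: x=[7.0481] v=[-3.0866]
Step 22: x=[6.8911] v=[-3.1405]
Step 23: x=[6.7319] v=[-3.1831]
Step 24: x=[6.5712] v=[-3.2142]
Step 25: x=[6.4095] v=[-3.2337]
Step 26: x=[6.2474] v=[-3.2416]
Step 27: x=[6.0855] v=[-3.2378]
Step 28: x=[5.9244] v=[-3.2224]
Step 29: x=[5.7646] v=[-3.1954]
Step 30: x=[5.6068] v=[-3.1569]
Step 31: x=[5.4515] v=[-3.1070]
Step 32: x=[5.2992] v=[-3.0459]
Step 33: x=[5.1505] v=[-2.9738]
Step 34: x=[5.0060] v=[-2.8910]
Step 35: x=[4.8661] v=[-2.7978]
Step 36: x=[4.7314] v=[-2.6946]
Step 37: x=[4.6023] v=[-2.5817]
Step 38: x=[4.4793] v=[-2.4595]
Step 39: x=[4.3629] v=[-2.3284]
Step 40: x=[4.2535] v=[-2.1889]
Step 41: x=[4.1514] v=[-2.0416]
Step 42: x=[4.0571] v=[-1.8869]
Step 43: x=[3.9708] v=[-1.7254]
Step 44: x=[3.8929] v=[-1.5577]
Step 45: x=[3.8237] v=[-1.3844]
Step 46: x=[3.7634] v=[-1.2061]
Step 47: x=[3.7122] v=[-1.0235]
Step 48: x=[3.6703] v=[-0.8372]
Step 49: x=[3.6379] v=[-0.6479]
Step 50: x=[3.6151] v=[-0.4562]
Step 51: x=[3.6020] v=[-0.2629]
Step 52: x=[3.5986] v=[-0.0686]
Step 53: x=[3.6049] v=[0.1259]
First v>=0 after going negative at step 53, time=2.6500

Answer: 2.6500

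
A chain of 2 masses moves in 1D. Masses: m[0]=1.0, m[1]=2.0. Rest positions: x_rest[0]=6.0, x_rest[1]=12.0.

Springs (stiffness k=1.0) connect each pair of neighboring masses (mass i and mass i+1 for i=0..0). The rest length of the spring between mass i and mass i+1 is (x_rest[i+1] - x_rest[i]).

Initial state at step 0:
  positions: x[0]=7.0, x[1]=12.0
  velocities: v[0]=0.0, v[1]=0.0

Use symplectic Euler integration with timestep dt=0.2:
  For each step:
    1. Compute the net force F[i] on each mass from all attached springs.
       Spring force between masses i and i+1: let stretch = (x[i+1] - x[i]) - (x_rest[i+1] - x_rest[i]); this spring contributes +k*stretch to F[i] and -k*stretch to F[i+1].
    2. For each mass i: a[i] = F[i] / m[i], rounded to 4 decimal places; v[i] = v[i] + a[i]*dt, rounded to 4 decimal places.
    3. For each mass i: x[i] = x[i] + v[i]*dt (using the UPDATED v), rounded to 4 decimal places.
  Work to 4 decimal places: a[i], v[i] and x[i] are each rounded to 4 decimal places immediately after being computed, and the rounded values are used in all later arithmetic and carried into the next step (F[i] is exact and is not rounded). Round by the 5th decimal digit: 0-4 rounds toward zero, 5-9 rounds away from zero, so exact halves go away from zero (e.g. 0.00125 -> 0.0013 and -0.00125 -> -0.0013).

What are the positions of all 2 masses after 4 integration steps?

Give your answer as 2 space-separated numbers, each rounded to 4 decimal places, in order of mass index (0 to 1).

Answer: 6.6350 12.1825

Derivation:
Step 0: x=[7.0000 12.0000] v=[0.0000 0.0000]
Step 1: x=[6.9600 12.0200] v=[-0.2000 0.1000]
Step 2: x=[6.8824 12.0588] v=[-0.3880 0.1940]
Step 3: x=[6.7719 12.1141] v=[-0.5527 0.2764]
Step 4: x=[6.6350 12.1825] v=[-0.6843 0.3422]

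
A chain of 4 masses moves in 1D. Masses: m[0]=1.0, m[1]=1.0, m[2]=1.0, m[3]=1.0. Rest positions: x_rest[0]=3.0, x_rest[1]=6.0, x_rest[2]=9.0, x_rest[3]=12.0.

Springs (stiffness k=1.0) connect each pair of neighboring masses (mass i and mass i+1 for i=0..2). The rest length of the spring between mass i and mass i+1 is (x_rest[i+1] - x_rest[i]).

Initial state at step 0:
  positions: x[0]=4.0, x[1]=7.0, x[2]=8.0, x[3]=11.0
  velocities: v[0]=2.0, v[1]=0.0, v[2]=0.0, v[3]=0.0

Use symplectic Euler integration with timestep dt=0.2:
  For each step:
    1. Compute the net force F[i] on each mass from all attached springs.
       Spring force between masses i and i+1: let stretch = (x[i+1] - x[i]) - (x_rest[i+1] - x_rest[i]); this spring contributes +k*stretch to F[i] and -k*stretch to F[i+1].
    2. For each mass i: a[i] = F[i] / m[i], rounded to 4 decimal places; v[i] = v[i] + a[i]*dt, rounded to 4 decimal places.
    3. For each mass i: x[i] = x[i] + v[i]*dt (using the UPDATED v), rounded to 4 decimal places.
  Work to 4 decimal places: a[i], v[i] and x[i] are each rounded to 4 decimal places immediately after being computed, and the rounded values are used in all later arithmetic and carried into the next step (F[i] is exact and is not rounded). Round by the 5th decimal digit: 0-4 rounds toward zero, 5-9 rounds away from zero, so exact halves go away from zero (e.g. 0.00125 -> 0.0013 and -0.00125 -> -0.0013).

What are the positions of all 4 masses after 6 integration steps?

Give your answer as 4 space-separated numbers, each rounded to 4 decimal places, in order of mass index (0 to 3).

Answer: 5.7231 6.3526 9.1394 11.1850

Derivation:
Step 0: x=[4.0000 7.0000 8.0000 11.0000] v=[2.0000 0.0000 0.0000 0.0000]
Step 1: x=[4.4000 6.9200 8.0800 11.0000] v=[2.0000 -0.4000 0.4000 0.0000]
Step 2: x=[4.7808 6.7856 8.2304 11.0032] v=[1.9040 -0.6720 0.7520 0.0160]
Step 3: x=[5.1218 6.6288 8.4339 11.0155] v=[1.7050 -0.7840 1.0176 0.0614]
Step 4: x=[5.4031 6.4839 8.6685 11.0445] v=[1.4064 -0.7244 1.1729 0.1451]
Step 5: x=[5.6076 6.3832 8.9107 11.0985] v=[1.0226 -0.5036 1.2112 0.2699]
Step 6: x=[5.7231 6.3526 9.1394 11.1850] v=[0.5777 -0.1532 1.1433 0.4323]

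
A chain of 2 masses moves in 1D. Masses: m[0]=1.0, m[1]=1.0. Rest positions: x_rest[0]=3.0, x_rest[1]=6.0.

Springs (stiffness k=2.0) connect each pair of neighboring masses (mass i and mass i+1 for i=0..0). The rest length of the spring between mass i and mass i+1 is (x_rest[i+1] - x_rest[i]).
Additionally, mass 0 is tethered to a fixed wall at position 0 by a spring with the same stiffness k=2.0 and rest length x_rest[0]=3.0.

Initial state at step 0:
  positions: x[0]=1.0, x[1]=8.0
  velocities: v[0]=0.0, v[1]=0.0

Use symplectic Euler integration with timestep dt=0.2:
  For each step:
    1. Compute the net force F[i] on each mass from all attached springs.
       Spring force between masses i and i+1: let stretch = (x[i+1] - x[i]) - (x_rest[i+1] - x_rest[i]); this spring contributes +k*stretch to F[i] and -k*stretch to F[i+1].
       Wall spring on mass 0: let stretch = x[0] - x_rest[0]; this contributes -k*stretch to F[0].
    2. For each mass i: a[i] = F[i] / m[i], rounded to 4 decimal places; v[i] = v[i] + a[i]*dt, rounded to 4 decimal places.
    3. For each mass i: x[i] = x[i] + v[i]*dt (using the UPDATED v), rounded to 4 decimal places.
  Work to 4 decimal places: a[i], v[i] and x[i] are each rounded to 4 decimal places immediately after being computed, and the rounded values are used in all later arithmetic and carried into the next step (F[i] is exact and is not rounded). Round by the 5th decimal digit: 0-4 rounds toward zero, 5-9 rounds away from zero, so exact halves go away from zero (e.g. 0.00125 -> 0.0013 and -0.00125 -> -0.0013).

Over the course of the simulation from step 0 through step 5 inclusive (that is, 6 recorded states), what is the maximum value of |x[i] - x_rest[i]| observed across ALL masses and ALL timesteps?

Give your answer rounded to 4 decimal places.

Step 0: x=[1.0000 8.0000] v=[0.0000 0.0000]
Step 1: x=[1.4800 7.6800] v=[2.4000 -1.6000]
Step 2: x=[2.3376 7.1040] v=[4.2880 -2.8800]
Step 3: x=[3.3895 6.3867] v=[5.2595 -3.5866]
Step 4: x=[4.4100 5.6696] v=[5.1026 -3.5855]
Step 5: x=[5.1785 5.0917] v=[3.8424 -2.8893]
Max displacement = 2.1785

Answer: 2.1785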